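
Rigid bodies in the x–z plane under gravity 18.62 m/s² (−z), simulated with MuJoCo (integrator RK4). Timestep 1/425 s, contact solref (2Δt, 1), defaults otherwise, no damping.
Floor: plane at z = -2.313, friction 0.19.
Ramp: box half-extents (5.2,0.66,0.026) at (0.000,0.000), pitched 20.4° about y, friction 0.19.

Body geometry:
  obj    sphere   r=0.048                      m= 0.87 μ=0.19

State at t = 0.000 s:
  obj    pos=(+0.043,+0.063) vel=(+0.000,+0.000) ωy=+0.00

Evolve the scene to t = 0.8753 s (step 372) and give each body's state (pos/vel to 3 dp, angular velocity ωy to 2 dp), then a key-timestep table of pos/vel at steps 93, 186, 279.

State at t = 0.8753 s:
  obj    pos=(+1.708,-0.556) vel=(+3.803,-1.415) ωy=+84.53

Key-timestep trajectory:
   step    t(s)  obj.x    obj.z    obj.vx   obj.vz 
     93  0.2188   +0.147  +0.024  +0.951  -0.354
    186  0.4376   +0.459  -0.092  +1.902  -0.707
    279  0.6565   +0.979  -0.285  +2.853  -1.061


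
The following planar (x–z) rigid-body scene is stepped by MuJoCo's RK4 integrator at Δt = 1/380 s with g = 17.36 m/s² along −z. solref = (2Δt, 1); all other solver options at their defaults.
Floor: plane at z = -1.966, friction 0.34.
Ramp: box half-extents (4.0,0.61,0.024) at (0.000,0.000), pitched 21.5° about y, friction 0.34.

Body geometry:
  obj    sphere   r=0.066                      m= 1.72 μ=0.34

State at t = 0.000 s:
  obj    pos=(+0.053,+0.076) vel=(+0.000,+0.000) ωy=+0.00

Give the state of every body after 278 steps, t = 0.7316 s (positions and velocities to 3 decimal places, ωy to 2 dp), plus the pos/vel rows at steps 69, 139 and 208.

State at t = 0.7316 s:
  obj    pos=(+1.185,-0.370) vel=(+3.093,-1.219) ωy=+50.37

Key-timestep trajectory:
   step    t(s)  obj.x    obj.z    obj.vx   obj.vz 
     69  0.1816   +0.123  +0.048  +0.768  -0.302
    139  0.3658   +0.336  -0.036  +1.547  -0.609
    208  0.5474   +0.686  -0.174  +2.315  -0.912


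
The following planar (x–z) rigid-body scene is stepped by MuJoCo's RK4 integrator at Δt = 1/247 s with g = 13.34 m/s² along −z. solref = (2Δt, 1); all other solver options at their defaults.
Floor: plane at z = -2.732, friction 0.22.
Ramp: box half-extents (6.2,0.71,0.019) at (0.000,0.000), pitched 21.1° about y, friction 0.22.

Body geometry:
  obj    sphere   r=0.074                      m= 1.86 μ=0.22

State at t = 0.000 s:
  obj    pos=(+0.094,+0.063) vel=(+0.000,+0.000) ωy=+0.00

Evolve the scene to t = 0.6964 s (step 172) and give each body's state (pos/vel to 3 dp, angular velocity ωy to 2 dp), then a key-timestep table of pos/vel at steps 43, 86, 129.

State at t = 0.6964 s:
  obj    pos=(+0.870,-0.236) vel=(+2.229,-0.860) ωy=+32.27

Key-timestep trajectory:
   step    t(s)  obj.x    obj.z    obj.vx   obj.vz 
     43  0.1741   +0.143  +0.045  +0.557  -0.215
     86  0.3482   +0.288  -0.012  +1.114  -0.430
    129  0.5223   +0.531  -0.105  +1.672  -0.645


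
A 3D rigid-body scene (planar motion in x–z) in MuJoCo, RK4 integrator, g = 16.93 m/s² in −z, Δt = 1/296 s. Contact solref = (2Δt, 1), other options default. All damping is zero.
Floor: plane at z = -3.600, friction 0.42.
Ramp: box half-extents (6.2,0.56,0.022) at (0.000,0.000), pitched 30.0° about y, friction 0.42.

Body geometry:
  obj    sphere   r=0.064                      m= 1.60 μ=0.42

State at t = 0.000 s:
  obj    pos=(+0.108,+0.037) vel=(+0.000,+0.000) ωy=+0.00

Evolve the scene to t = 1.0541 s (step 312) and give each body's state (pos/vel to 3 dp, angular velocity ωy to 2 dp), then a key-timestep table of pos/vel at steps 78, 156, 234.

State at t = 1.0541 s:
  obj    pos=(+3.017,-1.643) vel=(+5.519,-3.187) ωy=+99.57

Key-timestep trajectory:
   step    t(s)  obj.x    obj.z    obj.vx   obj.vz 
     78  0.2635   +0.290  -0.068  +1.380  -0.797
    156  0.5270   +0.835  -0.383  +2.760  -1.593
    234  0.7905   +1.744  -0.908  +4.140  -2.390


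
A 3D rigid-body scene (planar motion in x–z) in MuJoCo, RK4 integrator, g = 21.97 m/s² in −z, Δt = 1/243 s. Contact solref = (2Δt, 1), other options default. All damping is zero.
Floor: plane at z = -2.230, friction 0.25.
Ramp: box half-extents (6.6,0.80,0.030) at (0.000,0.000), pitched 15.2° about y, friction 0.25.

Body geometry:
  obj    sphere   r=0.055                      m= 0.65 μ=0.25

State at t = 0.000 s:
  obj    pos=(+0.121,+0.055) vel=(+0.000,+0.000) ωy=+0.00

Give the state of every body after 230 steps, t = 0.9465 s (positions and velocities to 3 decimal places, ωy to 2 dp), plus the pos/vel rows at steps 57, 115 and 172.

State at t = 0.9465 s:
  obj    pos=(+1.900,-0.428) vel=(+3.758,-1.021) ωy=+70.80

Key-timestep trajectory:
   step    t(s)  obj.x    obj.z    obj.vx   obj.vz 
     57  0.2346   +0.230  +0.025  +0.932  -0.253
    115  0.4733   +0.566  -0.066  +1.879  -0.511
    172  0.7078   +1.116  -0.215  +2.811  -0.764


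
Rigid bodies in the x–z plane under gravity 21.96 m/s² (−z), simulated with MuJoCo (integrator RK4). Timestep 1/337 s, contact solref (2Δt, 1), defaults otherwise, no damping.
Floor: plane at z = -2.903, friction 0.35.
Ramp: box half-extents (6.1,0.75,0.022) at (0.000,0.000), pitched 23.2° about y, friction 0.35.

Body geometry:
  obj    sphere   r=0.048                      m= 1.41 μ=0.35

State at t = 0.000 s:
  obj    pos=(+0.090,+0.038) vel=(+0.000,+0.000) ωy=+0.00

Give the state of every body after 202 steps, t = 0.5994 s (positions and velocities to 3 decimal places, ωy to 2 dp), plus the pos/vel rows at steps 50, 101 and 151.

State at t = 0.5994 s:
  obj    pos=(+1.110,-0.400) vel=(+3.404,-1.459) ωy=+77.15

Key-timestep trajectory:
   step    t(s)  obj.x    obj.z    obj.vx   obj.vz 
     50  0.1484   +0.152  +0.011  +0.843  -0.361
    101  0.2997   +0.345  -0.072  +1.702  -0.730
    151  0.4481   +0.660  -0.207  +2.545  -1.091


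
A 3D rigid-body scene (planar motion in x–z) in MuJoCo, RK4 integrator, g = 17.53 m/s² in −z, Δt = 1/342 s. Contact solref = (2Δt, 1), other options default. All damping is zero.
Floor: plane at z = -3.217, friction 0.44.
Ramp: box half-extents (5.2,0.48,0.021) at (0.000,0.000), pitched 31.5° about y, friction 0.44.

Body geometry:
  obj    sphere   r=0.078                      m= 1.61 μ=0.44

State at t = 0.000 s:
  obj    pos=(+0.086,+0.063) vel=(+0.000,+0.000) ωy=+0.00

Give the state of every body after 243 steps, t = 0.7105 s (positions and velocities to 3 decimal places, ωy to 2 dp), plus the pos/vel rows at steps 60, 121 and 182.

State at t = 0.7105 s:
  obj    pos=(+1.494,-0.800) vel=(+3.964,-2.429) ωy=+59.59

Key-timestep trajectory:
   step    t(s)  obj.x    obj.z    obj.vx   obj.vz 
     60  0.1754   +0.172  +0.011  +0.979  -0.600
    121  0.3538   +0.435  -0.151  +1.974  -1.210
    182  0.5322   +0.876  -0.421  +2.969  -1.819


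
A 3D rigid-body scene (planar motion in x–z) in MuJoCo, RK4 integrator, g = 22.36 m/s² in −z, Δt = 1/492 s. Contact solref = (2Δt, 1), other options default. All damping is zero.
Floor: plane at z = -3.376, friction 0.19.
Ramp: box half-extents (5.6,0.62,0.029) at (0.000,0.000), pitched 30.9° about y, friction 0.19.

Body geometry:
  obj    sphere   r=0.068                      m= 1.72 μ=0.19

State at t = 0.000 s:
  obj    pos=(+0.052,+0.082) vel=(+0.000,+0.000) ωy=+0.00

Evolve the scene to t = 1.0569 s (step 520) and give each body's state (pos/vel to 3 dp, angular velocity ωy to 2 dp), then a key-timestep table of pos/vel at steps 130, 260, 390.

State at t = 1.0569 s:
  obj    pos=(+3.983,-2.271) vel=(+7.439,-4.452) ωy=+127.47

Key-timestep trajectory:
   step    t(s)  obj.x    obj.z    obj.vx   obj.vz 
    130  0.2642   +0.298  -0.065  +1.860  -1.113
    260  0.5285   +1.035  -0.506  +3.720  -2.226
    390  0.7927   +2.263  -1.242  +5.579  -3.339


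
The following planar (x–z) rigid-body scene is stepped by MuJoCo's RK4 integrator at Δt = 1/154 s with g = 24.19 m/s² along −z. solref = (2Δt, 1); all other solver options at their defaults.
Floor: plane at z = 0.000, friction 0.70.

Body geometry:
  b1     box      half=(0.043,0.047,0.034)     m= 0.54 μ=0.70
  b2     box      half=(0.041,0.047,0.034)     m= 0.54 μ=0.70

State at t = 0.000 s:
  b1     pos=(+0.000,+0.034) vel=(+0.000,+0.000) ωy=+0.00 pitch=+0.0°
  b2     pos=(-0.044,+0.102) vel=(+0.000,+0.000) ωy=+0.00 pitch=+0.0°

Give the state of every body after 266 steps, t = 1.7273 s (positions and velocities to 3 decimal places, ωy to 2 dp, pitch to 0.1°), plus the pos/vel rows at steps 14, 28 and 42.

State at t = 1.7273 s:
  b1     pos=(+0.000,+0.034) vel=(+0.000,+0.000) ωy=+0.00 pitch=+0.0°
  b2     pos=(-0.085,+0.041) vel=(+0.000,+0.000) ωy=+0.00 pitch=-90.0°

Key-timestep trajectory:
   step    t(s)  b1.x    b1.z    b1.vx   b1.vz   b2.x    b2.z    b2.vx   b2.vz 
     14  0.0909   +0.000  +0.034  +0.000  +0.001   -0.046  +0.102  -0.064  -0.005
     28  0.1818   +0.000  +0.034  +0.001  +0.000   -0.062  +0.096  -0.337  -0.206
     42  0.2727   +0.000  +0.034  +0.000  +0.000   -0.087  +0.037  +0.098  +0.117


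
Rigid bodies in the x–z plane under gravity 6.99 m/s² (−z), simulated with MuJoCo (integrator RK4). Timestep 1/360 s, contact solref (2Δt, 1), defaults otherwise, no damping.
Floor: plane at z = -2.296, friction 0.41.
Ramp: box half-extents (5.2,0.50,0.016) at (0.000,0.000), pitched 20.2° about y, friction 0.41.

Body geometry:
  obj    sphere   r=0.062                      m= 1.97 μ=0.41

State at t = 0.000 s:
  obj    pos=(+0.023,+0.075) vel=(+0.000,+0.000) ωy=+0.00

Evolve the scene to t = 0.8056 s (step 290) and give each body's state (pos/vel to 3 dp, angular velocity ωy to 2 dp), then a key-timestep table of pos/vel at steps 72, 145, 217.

State at t = 0.8056 s:
  obj    pos=(+0.548,-0.118) vel=(+1.303,-0.480) ωy=+22.40

Key-timestep trajectory:
   step    t(s)  obj.x    obj.z    obj.vx   obj.vz 
     72  0.2000   +0.055  +0.063  +0.324  -0.119
    145  0.4028   +0.154  +0.026  +0.652  -0.240
    217  0.6028   +0.317  -0.033  +0.975  -0.359


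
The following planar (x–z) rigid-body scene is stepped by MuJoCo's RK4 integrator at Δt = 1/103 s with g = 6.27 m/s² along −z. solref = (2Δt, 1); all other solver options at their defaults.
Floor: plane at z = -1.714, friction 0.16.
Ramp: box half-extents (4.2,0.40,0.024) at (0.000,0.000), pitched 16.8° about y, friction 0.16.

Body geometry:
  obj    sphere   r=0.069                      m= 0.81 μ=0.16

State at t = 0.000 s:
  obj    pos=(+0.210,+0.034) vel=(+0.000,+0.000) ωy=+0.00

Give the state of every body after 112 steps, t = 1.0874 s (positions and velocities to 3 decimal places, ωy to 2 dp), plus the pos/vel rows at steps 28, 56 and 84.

State at t = 1.0874 s:
  obj    pos=(+0.943,-0.187) vel=(+1.348,-0.407) ωy=+20.39

Key-timestep trajectory:
   step    t(s)  obj.x    obj.z    obj.vx   obj.vz 
     28  0.2718   +0.256  +0.020  +0.337  -0.102
     56  0.5437   +0.393  -0.022  +0.674  -0.203
     84  0.8155   +0.622  -0.091  +1.011  -0.305


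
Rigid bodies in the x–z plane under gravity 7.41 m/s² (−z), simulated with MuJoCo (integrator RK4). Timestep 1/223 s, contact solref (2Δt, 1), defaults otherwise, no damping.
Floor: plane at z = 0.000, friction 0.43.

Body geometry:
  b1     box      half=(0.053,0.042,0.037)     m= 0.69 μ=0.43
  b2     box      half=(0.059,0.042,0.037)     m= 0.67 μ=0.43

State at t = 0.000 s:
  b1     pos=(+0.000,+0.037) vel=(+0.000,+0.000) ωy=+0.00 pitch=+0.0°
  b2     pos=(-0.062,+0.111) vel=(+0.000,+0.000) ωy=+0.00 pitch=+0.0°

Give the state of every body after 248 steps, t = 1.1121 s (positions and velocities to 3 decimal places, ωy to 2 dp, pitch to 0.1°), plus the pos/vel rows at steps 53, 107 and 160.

State at t = 1.1121 s:
  b1     pos=(+0.000,+0.037) vel=(+0.000,+0.000) ωy=+0.00 pitch=+0.0°
  b2     pos=(-0.121,+0.059) vel=(+0.000,+0.000) ωy=+0.00 pitch=-90.0°

Key-timestep trajectory:
   step    t(s)  b1.x    b1.z    b1.vx   b1.vz   b2.x    b2.z    b2.vx   b2.vz 
     53  0.2377   +0.000  +0.037  +0.000  +0.000   -0.089  +0.089  -0.216  -0.404
    107  0.4798   +0.000  +0.037  +0.000  +0.000   -0.141  +0.067  -0.027  +0.007
    160  0.7175   +0.000  +0.037  +0.000  +0.000   -0.116  +0.062  +0.032  +0.019


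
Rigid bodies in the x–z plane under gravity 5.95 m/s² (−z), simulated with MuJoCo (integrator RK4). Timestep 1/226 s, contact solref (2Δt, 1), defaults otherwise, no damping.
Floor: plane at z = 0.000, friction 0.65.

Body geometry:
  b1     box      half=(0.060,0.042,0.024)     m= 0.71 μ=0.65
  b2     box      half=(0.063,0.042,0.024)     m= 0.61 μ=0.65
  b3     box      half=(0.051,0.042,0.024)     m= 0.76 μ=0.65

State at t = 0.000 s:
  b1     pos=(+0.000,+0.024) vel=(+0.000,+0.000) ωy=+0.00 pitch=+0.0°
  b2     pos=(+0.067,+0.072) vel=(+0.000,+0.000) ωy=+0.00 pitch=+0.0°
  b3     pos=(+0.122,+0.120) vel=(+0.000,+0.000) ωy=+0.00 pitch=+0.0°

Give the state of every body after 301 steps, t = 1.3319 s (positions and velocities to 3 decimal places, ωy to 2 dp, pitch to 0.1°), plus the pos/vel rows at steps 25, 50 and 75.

State at t = 1.3319 s:
  b1     pos=(-0.001,+0.024) vel=(+0.000,+0.000) ωy=+0.00 pitch=+0.0°
  b2     pos=(+0.081,+0.061) vel=(+0.000,+0.000) ωy=+0.00 pitch=+43.5°
  b3     pos=(+0.159,+0.053) vel=(+0.000,+0.000) ωy=-0.01 pitch=+43.9°

Key-timestep trajectory:
   step    t(s)  b1.x    b1.z    b1.vx   b1.vz   b2.x    b2.z    b2.vx   b2.vz   b3.x    b3.z    b3.vx   b3.vz 
     25  0.1106   +0.000  +0.024  +0.000  +0.000   +0.072  +0.070  +0.089  -0.053   +0.136  +0.105  +0.233  -0.315
     50  0.2212   +0.000  +0.024  +0.000  +0.000   +0.084  +0.062  +0.082  +0.072   +0.162  +0.052  +0.054  +0.116
     75  0.3319   +0.000  +0.024  +0.000  +0.000   +0.085  +0.063  -0.071  -0.028   +0.162  +0.054  -0.063  -0.021


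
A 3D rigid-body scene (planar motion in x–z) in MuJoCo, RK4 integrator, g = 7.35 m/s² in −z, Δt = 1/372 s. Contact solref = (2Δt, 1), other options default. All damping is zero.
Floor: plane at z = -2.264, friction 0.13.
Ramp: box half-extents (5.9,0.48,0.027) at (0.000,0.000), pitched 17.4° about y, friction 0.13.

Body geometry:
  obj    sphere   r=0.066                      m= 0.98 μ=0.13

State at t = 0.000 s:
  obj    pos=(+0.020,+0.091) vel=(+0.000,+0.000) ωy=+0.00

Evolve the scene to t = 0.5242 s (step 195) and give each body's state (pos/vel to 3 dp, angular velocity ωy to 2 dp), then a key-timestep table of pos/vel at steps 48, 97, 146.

State at t = 0.5242 s:
  obj    pos=(+0.226,+0.027) vel=(+0.785,-0.246) ωy=+12.47

Key-timestep trajectory:
   step    t(s)  obj.x    obj.z    obj.vx   obj.vz 
     48  0.1290   +0.033  +0.087  +0.193  -0.061
     97  0.2608   +0.071  +0.075  +0.391  -0.122
    146  0.3925   +0.135  +0.055  +0.588  -0.184


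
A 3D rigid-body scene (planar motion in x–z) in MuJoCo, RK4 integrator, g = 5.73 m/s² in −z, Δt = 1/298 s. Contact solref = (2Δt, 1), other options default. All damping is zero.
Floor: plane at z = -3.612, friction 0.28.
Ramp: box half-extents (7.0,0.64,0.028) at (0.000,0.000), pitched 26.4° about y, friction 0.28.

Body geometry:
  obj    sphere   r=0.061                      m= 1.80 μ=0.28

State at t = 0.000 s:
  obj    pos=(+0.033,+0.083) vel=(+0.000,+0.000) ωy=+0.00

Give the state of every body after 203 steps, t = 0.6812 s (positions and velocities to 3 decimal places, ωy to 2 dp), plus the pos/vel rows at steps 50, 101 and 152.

State at t = 0.6812 s:
  obj    pos=(+0.411,-0.105) vel=(+1.110,-0.551) ωy=+20.32

Key-timestep trajectory:
   step    t(s)  obj.x    obj.z    obj.vx   obj.vz 
     50  0.1678   +0.056  +0.072  +0.274  -0.136
    101  0.3389   +0.127  +0.036  +0.553  -0.274
    152  0.5101   +0.245  -0.022  +0.831  -0.413


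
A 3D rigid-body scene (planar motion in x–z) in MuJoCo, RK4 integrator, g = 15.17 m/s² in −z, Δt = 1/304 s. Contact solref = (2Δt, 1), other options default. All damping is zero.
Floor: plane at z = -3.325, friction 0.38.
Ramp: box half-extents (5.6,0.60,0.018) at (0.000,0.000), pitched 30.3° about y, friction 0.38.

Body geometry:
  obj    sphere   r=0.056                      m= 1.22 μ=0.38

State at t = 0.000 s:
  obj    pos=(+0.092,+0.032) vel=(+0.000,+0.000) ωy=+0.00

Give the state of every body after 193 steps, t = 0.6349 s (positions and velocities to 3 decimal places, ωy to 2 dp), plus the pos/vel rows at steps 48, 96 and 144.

State at t = 0.6349 s:
  obj    pos=(+1.043,-0.524) vel=(+2.997,-1.751) ωy=+61.97

Key-timestep trajectory:
   step    t(s)  obj.x    obj.z    obj.vx   obj.vz 
     48  0.1579   +0.151  -0.002  +0.745  -0.436
     96  0.3158   +0.327  -0.106  +1.491  -0.871
    144  0.4737   +0.622  -0.278  +2.236  -1.307


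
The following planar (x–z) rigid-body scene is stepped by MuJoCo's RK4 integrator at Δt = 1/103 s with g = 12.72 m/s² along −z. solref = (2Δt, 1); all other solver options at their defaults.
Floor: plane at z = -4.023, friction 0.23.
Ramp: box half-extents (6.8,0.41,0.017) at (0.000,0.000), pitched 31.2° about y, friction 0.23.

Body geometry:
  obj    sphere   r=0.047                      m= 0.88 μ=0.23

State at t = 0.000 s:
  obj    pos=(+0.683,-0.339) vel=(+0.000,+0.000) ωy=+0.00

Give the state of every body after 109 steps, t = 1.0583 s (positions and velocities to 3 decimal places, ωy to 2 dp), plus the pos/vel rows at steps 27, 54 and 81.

State at t = 1.0583 s:
  obj    pos=(+2.938,-1.705) vel=(+4.261,-2.581) ωy=+105.92

Key-timestep trajectory:
   step    t(s)  obj.x    obj.z    obj.vx   obj.vz 
     27  0.2621   +0.822  -0.423  +1.056  -0.640
     54  0.5243   +1.237  -0.674  +2.111  -1.279
     81  0.7864   +1.928  -1.093  +3.167  -1.918


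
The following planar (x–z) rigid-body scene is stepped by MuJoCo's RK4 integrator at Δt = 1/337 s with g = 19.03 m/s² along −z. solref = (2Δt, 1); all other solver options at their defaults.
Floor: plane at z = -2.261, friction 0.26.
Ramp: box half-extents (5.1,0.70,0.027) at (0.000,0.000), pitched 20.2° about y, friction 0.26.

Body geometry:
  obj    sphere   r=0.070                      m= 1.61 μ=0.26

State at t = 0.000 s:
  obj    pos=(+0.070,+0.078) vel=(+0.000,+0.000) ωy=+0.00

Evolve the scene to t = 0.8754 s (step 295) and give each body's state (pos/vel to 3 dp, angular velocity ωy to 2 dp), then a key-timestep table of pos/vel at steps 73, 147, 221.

State at t = 0.8754 s:
  obj    pos=(+1.758,-0.543) vel=(+3.856,-1.419) ωy=+58.69

Key-timestep trajectory:
   step    t(s)  obj.x    obj.z    obj.vx   obj.vz 
     73  0.2166   +0.173  +0.040  +0.954  -0.351
    147  0.4362   +0.489  -0.077  +1.922  -0.707
    221  0.6558   +1.017  -0.271  +2.889  -1.063


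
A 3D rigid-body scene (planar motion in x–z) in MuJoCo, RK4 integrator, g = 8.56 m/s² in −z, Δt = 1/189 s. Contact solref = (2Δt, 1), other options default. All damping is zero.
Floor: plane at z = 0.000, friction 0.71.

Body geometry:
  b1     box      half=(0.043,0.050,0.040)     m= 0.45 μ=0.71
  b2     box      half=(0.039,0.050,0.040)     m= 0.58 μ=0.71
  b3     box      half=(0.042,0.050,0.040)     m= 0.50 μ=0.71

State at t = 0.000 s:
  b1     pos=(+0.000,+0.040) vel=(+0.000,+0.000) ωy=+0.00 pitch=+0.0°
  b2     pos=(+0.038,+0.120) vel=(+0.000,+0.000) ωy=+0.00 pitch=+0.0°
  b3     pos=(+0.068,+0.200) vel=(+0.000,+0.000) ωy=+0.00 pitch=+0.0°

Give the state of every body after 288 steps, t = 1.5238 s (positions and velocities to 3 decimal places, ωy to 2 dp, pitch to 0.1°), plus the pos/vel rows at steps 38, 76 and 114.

State at t = 1.5238 s:
  b1     pos=(+0.000,+0.040) vel=(+0.000,+0.000) ωy=+0.00 pitch=+0.0°
  b2     pos=(+0.090,+0.039) vel=(+0.000,+0.000) ωy=+0.00 pitch=+90.0°
  b3     pos=(+0.202,+0.042) vel=(+0.000,+0.000) ωy=+0.00 pitch=+90.0°

Key-timestep trajectory:
   step    t(s)  b1.x    b1.z    b1.vx   b1.vz   b2.x    b2.z    b2.vx   b2.vz   b3.x    b3.z    b3.vx   b3.vz 
     38  0.2011   +0.000  +0.040  -0.001  +0.000   +0.047  +0.120  +0.109  -0.011   +0.094  +0.191  +0.309  -0.141
     76  0.4021   +0.000  +0.040  +0.000  +0.000   +0.090  +0.070  +0.269  -0.844   +0.190  +0.054  +0.526  -1.466
    114  0.6032   +0.000  +0.040  +0.000  +0.000   +0.090  +0.039  +0.000  +0.000   +0.217  +0.052  -0.123  -0.058


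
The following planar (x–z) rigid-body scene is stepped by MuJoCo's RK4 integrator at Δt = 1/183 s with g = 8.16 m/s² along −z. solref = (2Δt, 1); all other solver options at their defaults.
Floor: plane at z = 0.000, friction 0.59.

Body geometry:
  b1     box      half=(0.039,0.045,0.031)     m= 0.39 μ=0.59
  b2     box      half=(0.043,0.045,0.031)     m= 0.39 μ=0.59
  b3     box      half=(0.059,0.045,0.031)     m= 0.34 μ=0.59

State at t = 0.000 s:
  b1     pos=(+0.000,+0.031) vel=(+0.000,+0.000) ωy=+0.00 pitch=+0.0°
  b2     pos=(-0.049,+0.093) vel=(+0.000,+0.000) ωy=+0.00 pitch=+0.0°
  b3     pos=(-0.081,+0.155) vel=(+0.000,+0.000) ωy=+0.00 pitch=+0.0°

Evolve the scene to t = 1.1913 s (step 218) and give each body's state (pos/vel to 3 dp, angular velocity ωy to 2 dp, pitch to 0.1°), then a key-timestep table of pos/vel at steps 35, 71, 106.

State at t = 1.1913 s:
  b1     pos=(+0.000,+0.031) vel=(+0.000,+0.000) ωy=+0.00 pitch=+0.0°
  b2     pos=(-0.089,+0.043) vel=(+0.000,+0.000) ωy=+0.00 pitch=-90.0°
  b3     pos=(-0.279,+0.031) vel=(+0.000,+0.000) ωy=+0.00 pitch=+180.0°

Key-timestep trajectory:
   step    t(s)  b1.x    b1.z    b1.vx   b1.vz   b2.x    b2.z    b2.vx   b2.vz   b3.x    b3.z    b3.vx   b3.vz 
     35  0.1913   +0.000  +0.031  +0.000  +0.000   -0.067  +0.079  -0.176  -0.265   -0.131  +0.108  -0.448  -0.738
     71  0.3880   +0.000  +0.031  +0.000  +0.000   -0.104  +0.051  -0.036  +0.012   -0.205  +0.065  -0.209  +0.039
    106  0.5792   +0.000  +0.031  +0.000  +0.000   -0.086  +0.045  +0.000  +0.014   -0.244  +0.061  -0.289  -0.124


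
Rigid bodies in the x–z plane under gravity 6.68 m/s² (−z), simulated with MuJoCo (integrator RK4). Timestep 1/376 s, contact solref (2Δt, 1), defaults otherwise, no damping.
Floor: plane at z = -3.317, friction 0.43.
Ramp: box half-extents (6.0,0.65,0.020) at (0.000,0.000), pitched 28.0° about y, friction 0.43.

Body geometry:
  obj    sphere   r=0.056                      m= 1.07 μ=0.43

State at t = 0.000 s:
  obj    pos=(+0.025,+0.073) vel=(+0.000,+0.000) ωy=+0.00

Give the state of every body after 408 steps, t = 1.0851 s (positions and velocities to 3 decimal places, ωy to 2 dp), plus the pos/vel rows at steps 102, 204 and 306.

State at t = 1.0851 s:
  obj    pos=(+1.189,-0.546) vel=(+2.146,-1.141) ωy=+43.40

Key-timestep trajectory:
   step    t(s)  obj.x    obj.z    obj.vx   obj.vz 
    102  0.2713   +0.098  +0.034  +0.537  -0.285
    204  0.5426   +0.316  -0.082  +1.073  -0.571
    306  0.8138   +0.680  -0.275  +1.610  -0.856


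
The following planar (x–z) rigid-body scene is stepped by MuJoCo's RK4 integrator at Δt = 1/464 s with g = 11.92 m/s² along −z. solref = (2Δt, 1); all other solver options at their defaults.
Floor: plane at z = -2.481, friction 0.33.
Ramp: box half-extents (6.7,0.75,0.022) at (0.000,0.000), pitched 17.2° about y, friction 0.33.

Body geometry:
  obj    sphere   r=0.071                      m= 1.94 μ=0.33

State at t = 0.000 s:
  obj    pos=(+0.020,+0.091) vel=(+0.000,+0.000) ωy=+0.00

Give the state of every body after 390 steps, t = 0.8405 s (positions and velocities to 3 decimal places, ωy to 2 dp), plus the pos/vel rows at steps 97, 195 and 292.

State at t = 0.8405 s:
  obj    pos=(+0.870,-0.172) vel=(+2.022,-0.626) ωy=+29.80

Key-timestep trajectory:
   step    t(s)  obj.x    obj.z    obj.vx   obj.vz 
     97  0.2091   +0.073  +0.075  +0.503  -0.156
    195  0.4203   +0.232  +0.025  +1.011  -0.313
    292  0.6293   +0.496  -0.056  +1.514  -0.469


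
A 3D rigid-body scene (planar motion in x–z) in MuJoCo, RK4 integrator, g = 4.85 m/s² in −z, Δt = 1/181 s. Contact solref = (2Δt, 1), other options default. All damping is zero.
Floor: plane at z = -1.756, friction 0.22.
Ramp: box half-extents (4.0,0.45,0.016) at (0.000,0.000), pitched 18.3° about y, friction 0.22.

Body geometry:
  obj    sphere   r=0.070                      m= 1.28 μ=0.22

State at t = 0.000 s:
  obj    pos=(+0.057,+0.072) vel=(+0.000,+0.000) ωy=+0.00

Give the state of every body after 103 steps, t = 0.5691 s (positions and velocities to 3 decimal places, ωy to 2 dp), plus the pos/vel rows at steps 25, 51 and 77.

State at t = 0.5691 s:
  obj    pos=(+0.224,+0.016) vel=(+0.588,-0.194) ωy=+8.84

Key-timestep trajectory:
   step    t(s)  obj.x    obj.z    obj.vx   obj.vz 
     25  0.1381   +0.067  +0.068  +0.143  -0.047
     51  0.2818   +0.098  +0.058  +0.291  -0.096
     77  0.4254   +0.150  +0.041  +0.439  -0.145


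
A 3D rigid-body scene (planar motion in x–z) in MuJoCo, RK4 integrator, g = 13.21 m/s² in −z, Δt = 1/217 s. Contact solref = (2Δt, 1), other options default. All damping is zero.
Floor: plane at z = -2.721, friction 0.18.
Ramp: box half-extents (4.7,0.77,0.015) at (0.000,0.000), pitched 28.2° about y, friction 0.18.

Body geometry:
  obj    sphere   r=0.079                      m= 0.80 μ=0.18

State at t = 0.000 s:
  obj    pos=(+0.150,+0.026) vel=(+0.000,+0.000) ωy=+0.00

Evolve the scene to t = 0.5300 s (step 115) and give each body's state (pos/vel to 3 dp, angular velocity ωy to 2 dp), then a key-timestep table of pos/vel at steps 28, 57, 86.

State at t = 0.5300 s:
  obj    pos=(+0.702,-0.270) vel=(+2.083,-1.117) ωy=+29.90

Key-timestep trajectory:
   step    t(s)  obj.x    obj.z    obj.vx   obj.vz 
     28  0.1290   +0.183  +0.009  +0.507  -0.272
     57  0.2627   +0.286  -0.047  +1.033  -0.554
     86  0.3963   +0.459  -0.139  +1.558  -0.835


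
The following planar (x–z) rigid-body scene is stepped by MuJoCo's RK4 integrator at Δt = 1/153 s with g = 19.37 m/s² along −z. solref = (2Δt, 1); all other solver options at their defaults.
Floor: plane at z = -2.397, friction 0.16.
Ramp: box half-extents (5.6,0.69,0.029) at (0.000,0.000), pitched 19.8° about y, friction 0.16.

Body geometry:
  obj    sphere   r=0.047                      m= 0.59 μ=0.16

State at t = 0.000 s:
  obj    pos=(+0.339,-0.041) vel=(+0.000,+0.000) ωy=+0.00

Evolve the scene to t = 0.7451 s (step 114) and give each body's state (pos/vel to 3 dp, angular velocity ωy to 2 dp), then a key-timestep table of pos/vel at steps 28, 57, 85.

State at t = 0.7451 s:
  obj    pos=(+1.563,-0.482) vel=(+3.286,-1.183) ωy=+74.27

Key-timestep trajectory:
   step    t(s)  obj.x    obj.z    obj.vx   obj.vz 
     28  0.1830   +0.413  -0.068  +0.807  -0.291
     57  0.3725   +0.645  -0.151  +1.643  -0.592
     85  0.5556   +1.020  -0.286  +2.450  -0.882


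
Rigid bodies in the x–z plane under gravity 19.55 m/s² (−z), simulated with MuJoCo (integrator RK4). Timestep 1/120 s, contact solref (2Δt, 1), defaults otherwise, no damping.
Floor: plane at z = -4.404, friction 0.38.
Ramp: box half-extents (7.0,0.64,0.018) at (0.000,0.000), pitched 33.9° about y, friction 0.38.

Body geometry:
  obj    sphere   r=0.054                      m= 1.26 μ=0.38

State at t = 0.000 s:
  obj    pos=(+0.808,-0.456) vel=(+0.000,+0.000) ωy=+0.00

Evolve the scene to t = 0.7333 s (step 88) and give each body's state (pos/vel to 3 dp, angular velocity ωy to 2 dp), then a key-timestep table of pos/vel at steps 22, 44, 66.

State at t = 0.7333 s:
  obj    pos=(+2.546,-1.624) vel=(+4.740,-3.185) ωy=+105.74

Key-timestep trajectory:
   step    t(s)  obj.x    obj.z    obj.vx   obj.vz 
     22  0.1833   +0.917  -0.529  +1.185  -0.797
     44  0.3667   +1.243  -0.748  +2.370  -1.593
     66  0.5500   +1.786  -1.113  +3.555  -2.389


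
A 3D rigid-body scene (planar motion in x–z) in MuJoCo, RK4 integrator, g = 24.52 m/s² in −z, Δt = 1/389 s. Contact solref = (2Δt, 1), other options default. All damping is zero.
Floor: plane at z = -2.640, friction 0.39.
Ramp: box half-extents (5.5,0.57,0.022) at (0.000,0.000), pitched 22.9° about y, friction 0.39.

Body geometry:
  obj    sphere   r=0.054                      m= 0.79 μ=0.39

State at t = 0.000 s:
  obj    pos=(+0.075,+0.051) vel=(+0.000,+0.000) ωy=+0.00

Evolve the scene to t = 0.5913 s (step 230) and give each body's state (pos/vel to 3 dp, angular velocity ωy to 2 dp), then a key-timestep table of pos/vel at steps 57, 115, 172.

State at t = 0.5913 s:
  obj    pos=(+1.172,-0.413) vel=(+3.712,-1.568) ωy=+74.61

Key-timestep trajectory:
   step    t(s)  obj.x    obj.z    obj.vx   obj.vz 
     57  0.1465   +0.142  +0.022  +0.920  -0.389
    115  0.2956   +0.349  -0.065  +1.856  -0.784
    172  0.4422   +0.689  -0.208  +2.776  -1.173


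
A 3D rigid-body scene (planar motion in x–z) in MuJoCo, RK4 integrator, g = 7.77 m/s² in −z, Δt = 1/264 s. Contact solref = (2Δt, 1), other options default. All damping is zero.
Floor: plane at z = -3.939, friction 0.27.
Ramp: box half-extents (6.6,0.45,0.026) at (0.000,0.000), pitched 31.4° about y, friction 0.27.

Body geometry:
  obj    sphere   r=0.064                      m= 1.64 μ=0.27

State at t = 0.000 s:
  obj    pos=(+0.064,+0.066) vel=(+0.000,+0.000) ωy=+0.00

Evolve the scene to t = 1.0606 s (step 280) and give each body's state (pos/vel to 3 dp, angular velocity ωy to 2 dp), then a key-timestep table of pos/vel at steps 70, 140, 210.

State at t = 1.0606 s:
  obj    pos=(+1.452,-0.781) vel=(+2.618,-1.598) ωy=+47.91

Key-timestep trajectory:
   step    t(s)  obj.x    obj.z    obj.vx   obj.vz 
     70  0.2652   +0.151  +0.013  +0.655  -0.400
    140  0.5303   +0.411  -0.146  +1.309  -0.799
    210  0.7955   +0.845  -0.410  +1.963  -1.198


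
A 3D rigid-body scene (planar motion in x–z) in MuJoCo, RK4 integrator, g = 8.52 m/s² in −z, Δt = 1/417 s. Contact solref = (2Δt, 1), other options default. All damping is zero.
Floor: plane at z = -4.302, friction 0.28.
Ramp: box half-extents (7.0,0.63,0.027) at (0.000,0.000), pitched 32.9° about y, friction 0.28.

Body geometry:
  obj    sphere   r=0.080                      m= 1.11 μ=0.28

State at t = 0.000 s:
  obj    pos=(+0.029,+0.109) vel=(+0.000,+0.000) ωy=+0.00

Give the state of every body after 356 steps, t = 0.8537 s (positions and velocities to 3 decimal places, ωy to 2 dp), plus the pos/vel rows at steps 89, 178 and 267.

State at t = 0.8537 s:
  obj    pos=(+1.040,-0.546) vel=(+2.370,-1.533) ωy=+35.27

Key-timestep trajectory:
   step    t(s)  obj.x    obj.z    obj.vx   obj.vz 
     89  0.2134   +0.092  +0.068  +0.592  -0.383
    178  0.4269   +0.282  -0.055  +1.185  -0.767
    267  0.6403   +0.598  -0.259  +1.777  -1.150


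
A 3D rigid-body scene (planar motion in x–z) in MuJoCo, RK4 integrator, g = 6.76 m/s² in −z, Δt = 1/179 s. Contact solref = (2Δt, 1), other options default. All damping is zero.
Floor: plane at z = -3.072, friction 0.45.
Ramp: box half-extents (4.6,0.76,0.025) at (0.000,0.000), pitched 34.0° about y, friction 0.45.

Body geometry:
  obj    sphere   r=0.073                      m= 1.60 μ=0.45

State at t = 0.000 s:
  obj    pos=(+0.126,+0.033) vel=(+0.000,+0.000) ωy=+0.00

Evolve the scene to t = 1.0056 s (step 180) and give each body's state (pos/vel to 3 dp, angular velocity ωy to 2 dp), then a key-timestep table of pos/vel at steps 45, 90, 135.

State at t = 1.0056 s:
  obj    pos=(+1.258,-0.730) vel=(+2.251,-1.518) ωy=+37.19

Key-timestep trajectory:
   step    t(s)  obj.x    obj.z    obj.vx   obj.vz 
     45  0.2514   +0.197  -0.015  +0.563  -0.380
     90  0.5028   +0.409  -0.158  +1.126  -0.759
    135  0.7542   +0.763  -0.396  +1.688  -1.139


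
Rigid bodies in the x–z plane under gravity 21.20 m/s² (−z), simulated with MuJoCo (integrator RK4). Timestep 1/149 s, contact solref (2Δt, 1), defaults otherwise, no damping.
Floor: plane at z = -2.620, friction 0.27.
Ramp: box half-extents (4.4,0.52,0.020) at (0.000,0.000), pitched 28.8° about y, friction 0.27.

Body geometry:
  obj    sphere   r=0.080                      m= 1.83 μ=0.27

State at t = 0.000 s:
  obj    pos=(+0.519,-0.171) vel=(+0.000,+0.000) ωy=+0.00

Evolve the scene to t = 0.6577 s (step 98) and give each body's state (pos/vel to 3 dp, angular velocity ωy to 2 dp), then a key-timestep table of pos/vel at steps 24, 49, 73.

State at t = 0.6577 s:
  obj    pos=(+1.902,-0.932) vel=(+4.205,-2.312) ωy=+59.95

Key-timestep trajectory:
   step    t(s)  obj.x    obj.z    obj.vx   obj.vz 
     24  0.1611   +0.602  -0.217  +1.030  -0.566
     49  0.3289   +0.865  -0.361  +2.103  -1.156
     73  0.4899   +1.286  -0.593  +3.132  -1.722


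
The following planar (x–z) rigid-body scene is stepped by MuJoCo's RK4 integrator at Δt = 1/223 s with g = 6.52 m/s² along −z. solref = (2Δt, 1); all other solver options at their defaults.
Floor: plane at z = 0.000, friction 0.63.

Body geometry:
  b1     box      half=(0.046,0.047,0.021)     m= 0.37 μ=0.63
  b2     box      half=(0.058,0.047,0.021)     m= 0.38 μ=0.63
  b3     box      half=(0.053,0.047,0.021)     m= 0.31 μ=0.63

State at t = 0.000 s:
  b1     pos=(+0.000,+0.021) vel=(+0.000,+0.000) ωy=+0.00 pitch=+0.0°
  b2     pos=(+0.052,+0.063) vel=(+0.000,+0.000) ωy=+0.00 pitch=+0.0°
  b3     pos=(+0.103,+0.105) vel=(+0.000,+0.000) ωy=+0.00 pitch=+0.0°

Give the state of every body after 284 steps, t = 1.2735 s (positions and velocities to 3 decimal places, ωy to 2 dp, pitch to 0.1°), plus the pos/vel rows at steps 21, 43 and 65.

State at t = 1.2735 s:
  b1     pos=(+0.000,+0.021) vel=(+0.000,+0.000) ωy=+0.00 pitch=+0.0°
  b2     pos=(+0.064,+0.054) vel=(+0.000,+0.000) ωy=-0.01 pitch=+41.4°
  b3     pos=(+0.133,+0.050) vel=(+0.000,+0.000) ωy=+0.00 pitch=+40.0°

Key-timestep trajectory:
   step    t(s)  b1.x    b1.z    b1.vx   b1.vz   b2.x    b2.z    b2.vx   b2.vz   b3.x    b3.z    b3.vx   b3.vz 
     21  0.0942   +0.000  +0.021  +0.000  +0.000   +0.056  +0.062  +0.080  -0.039   +0.114  +0.093  +0.212  -0.274
     43  0.1928   +0.000  +0.021  +0.000  +0.000   +0.066  +0.054  +0.030  +0.094   +0.135  +0.048  +0.023  +0.104
     65  0.2915   +0.000  +0.021  -0.001  +0.000   +0.063  +0.054  +0.011  +0.005   +0.133  +0.050  +0.011  +0.008


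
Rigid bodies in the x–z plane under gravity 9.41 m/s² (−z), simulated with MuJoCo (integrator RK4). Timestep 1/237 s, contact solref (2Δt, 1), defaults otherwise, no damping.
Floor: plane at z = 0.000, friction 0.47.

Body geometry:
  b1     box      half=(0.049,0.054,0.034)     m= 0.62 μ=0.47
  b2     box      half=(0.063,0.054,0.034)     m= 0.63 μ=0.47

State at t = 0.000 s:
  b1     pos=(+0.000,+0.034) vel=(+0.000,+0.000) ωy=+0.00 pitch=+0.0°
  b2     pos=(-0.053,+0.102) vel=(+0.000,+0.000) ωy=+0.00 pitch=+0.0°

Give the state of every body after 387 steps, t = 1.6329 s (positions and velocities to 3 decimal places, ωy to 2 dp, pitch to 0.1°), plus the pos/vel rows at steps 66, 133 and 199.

State at t = 1.6329 s:
  b1     pos=(+0.000,+0.034) vel=(+0.000,+0.000) ωy=+0.00 pitch=+0.0°
  b2     pos=(-0.114,+0.063) vel=(+0.000,+0.000) ωy=+0.00 pitch=-90.0°

Key-timestep trajectory:
   step    t(s)  b1.x    b1.z    b1.vx   b1.vz   b2.x    b2.z    b2.vx   b2.vz 
     66  0.2785   +0.000  +0.034  +0.000  +0.000   -0.081  +0.083  -0.237  -0.408
    133  0.5612   +0.000  +0.034  +0.000  +0.000   -0.137  +0.071  +0.001  +0.000
    199  0.8397   +0.000  +0.034  +0.000  +0.000   -0.107  +0.066  -0.040  -0.016


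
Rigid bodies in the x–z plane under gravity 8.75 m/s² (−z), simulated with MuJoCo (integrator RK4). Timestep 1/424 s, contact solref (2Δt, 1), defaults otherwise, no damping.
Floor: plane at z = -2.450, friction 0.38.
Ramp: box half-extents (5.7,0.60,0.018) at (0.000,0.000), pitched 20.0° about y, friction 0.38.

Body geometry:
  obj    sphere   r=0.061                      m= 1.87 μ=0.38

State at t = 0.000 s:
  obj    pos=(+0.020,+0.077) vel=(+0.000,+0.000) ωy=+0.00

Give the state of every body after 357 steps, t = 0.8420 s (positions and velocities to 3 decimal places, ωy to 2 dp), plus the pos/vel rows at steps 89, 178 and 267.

State at t = 0.8420 s:
  obj    pos=(+0.732,-0.182) vel=(+1.691,-0.616) ωy=+29.50

Key-timestep trajectory:
   step    t(s)  obj.x    obj.z    obj.vx   obj.vz 
     89  0.2099   +0.064  +0.061  +0.422  -0.153
    178  0.4198   +0.197  +0.012  +0.843  -0.307
    267  0.6297   +0.418  -0.068  +1.265  -0.460


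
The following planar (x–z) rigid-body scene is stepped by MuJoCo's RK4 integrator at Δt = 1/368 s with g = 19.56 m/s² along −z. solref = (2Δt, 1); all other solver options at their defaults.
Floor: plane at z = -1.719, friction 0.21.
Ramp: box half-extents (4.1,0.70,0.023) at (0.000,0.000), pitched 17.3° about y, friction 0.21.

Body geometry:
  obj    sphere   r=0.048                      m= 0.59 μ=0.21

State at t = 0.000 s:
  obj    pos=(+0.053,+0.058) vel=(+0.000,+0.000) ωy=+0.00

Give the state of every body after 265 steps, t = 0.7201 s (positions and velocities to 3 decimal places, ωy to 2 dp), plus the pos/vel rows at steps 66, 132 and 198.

State at t = 0.7201 s:
  obj    pos=(+1.082,-0.263) vel=(+2.857,-0.890) ωy=+62.32

Key-timestep trajectory:
   step    t(s)  obj.x    obj.z    obj.vx   obj.vz 
     66  0.1793   +0.117  +0.038  +0.712  -0.222
    132  0.3587   +0.308  -0.022  +1.423  -0.443
    198  0.5380   +0.627  -0.121  +2.134  -0.665


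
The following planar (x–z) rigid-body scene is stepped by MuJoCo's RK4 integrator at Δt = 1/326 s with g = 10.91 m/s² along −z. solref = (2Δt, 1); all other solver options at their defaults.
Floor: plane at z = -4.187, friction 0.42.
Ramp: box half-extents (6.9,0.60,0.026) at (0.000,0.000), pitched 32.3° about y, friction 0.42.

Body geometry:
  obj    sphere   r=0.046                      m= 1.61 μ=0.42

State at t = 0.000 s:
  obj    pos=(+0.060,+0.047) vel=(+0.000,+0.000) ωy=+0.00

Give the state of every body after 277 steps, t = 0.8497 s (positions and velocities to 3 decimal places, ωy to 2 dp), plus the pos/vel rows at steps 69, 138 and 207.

State at t = 0.8497 s:
  obj    pos=(+1.331,-0.756) vel=(+2.991,-1.891) ωy=+76.91

Key-timestep trajectory:
   step    t(s)  obj.x    obj.z    obj.vx   obj.vz 
     69  0.2117   +0.139  -0.003  +0.745  -0.471
    138  0.4233   +0.376  -0.152  +1.490  -0.942
    207  0.6350   +0.770  -0.401  +2.235  -1.413


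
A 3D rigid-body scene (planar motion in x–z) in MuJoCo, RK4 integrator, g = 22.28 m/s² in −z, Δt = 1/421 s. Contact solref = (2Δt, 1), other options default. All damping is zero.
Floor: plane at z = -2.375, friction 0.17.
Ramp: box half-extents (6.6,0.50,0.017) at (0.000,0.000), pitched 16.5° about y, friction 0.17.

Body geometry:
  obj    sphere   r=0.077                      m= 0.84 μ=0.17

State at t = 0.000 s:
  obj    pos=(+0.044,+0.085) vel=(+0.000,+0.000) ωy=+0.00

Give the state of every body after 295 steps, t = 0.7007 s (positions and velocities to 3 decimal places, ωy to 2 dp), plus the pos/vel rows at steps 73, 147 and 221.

State at t = 0.7007 s:
  obj    pos=(+1.108,-0.230) vel=(+3.037,-0.900) ωy=+41.13

Key-timestep trajectory:
   step    t(s)  obj.x    obj.z    obj.vx   obj.vz 
     73  0.1734   +0.109  +0.066  +0.752  -0.223
    147  0.3492   +0.308  +0.007  +1.513  -0.448
    221  0.5249   +0.641  -0.092  +2.275  -0.674


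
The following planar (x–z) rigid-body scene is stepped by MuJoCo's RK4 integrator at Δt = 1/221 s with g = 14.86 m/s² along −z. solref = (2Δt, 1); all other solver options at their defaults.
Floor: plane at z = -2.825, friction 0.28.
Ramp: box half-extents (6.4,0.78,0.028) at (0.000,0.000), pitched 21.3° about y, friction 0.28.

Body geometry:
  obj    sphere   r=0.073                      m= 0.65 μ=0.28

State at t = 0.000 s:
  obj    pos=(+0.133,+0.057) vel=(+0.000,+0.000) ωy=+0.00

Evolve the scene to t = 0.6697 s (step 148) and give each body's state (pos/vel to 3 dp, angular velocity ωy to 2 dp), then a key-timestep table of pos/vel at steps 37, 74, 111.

State at t = 0.6697 s:
  obj    pos=(+0.939,-0.258) vel=(+2.406,-0.938) ωy=+35.36

Key-timestep trajectory:
   step    t(s)  obj.x    obj.z    obj.vx   obj.vz 
     37  0.1674   +0.183  +0.037  +0.602  -0.235
     74  0.3348   +0.334  -0.022  +1.203  -0.469
    111  0.5023   +0.586  -0.120  +1.804  -0.703


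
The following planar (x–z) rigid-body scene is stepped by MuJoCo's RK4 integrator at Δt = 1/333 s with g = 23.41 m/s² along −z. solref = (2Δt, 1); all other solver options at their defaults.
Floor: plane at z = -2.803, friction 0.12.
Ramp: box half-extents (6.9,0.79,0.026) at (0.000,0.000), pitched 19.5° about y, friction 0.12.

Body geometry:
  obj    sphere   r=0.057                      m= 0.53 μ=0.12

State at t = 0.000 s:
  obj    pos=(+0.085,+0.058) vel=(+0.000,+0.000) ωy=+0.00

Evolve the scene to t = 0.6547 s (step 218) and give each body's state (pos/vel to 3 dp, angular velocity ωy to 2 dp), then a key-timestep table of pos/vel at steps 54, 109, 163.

State at t = 0.6547 s:
  obj    pos=(+1.213,-0.341) vel=(+3.445,-1.220) ωy=+64.09

Key-timestep trajectory:
   step    t(s)  obj.x    obj.z    obj.vx   obj.vz 
     54  0.1622   +0.154  +0.033  +0.854  -0.302
    109  0.3273   +0.367  -0.042  +1.723  -0.610
    163  0.4895   +0.715  -0.165  +2.576  -0.912
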